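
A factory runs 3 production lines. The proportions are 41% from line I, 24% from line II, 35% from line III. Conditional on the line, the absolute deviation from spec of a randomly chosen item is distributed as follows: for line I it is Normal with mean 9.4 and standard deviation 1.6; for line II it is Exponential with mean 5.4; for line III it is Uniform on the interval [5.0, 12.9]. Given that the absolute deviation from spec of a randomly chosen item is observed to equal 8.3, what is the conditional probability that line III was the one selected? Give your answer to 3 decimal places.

0.329

Likelihoods f(8.3 | ·): I: 0.196858; II: 0.039818; III: 0.126582.
Posterior ∝ prior × likelihood. Numerator for III: 0.35·0.126582 = 0.0443038.
Normalizing constant: 0.41·0.196858 + 0.24·0.039818 + 0.35·0.126582 = 0.134572.
P(III | observation) = 0.0443038 / 0.134572 = 0.32922.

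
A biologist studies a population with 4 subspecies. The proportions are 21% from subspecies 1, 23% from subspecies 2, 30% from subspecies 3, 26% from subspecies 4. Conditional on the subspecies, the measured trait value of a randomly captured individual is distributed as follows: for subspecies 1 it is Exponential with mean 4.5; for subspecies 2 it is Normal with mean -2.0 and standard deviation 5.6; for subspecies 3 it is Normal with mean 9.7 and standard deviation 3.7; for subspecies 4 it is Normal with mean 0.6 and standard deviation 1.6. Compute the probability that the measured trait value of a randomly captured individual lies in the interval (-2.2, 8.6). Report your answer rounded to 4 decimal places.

Conditional on each subspecies, P(-2.2 < X < 8.6): 1: 0.852084; 2: 0.485056; 3: 0.38247; 4: 0.959941.
By total probability, P(-2.2 < X < 8.6) = 0.21·0.852084 + 0.23·0.485056 + 0.3·0.38247 + 0.26·0.959941 = 0.654826.

0.6548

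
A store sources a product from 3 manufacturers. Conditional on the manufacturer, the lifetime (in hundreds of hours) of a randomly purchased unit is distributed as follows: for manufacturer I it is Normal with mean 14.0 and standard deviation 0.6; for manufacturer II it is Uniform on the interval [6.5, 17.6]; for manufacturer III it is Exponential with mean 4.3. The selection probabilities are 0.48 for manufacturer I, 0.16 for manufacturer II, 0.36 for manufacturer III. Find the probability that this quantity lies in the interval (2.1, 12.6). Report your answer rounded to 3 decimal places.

0.294

Conditional on each manufacturer, P(2.1 < X < 12.6): I: 0.00981533; II: 0.54955; III: 0.56024.
By total probability, P(2.1 < X < 12.6) = 0.48·0.00981533 + 0.16·0.54955 + 0.36·0.56024 = 0.294326.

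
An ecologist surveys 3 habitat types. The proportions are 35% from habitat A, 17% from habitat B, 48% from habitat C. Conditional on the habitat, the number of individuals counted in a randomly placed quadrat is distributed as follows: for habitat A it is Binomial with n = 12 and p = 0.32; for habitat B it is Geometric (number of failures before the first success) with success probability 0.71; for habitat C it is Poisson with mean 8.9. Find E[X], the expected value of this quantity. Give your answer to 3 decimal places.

5.685

Component means — A: 3.84; B: 0.408451; C: 8.9.
E[X] = 0.35·3.84 + 0.17·0.408451 + 0.48·8.9 = 5.68544.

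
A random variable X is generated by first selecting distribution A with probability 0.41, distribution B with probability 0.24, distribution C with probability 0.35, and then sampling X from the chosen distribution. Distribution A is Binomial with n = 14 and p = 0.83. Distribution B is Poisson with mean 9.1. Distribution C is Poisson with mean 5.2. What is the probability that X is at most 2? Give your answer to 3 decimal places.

Conditional on each component, P(X ≤ 2): A: 3.76923e-08; B: 0.00575135; C: 0.108787.
By total probability, P(X ≤ 2) = 0.41·3.76923e-08 + 0.24·0.00575135 + 0.35·0.108787 = 0.0394557.

0.039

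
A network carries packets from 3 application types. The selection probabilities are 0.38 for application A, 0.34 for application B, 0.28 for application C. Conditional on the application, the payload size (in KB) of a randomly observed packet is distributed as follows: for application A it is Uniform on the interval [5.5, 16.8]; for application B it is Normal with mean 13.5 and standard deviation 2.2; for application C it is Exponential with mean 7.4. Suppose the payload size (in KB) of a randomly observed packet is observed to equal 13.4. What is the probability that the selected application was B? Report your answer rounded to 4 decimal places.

Likelihoods f(13.4 | ·): A: 0.0884956; B: 0.18115; C: 0.0220975.
Posterior ∝ prior × likelihood. Numerator for B: 0.34·0.18115 = 0.0615911.
Normalizing constant: 0.38·0.0884956 + 0.34·0.18115 + 0.28·0.0220975 = 0.101407.
P(B | observation) = 0.0615911 / 0.101407 = 0.607367.

0.6074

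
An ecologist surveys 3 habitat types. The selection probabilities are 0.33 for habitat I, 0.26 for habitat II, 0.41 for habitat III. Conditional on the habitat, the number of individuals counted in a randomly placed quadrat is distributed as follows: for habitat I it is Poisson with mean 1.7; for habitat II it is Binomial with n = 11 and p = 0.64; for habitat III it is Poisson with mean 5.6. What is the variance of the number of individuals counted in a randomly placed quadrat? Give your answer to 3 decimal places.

Per component, I: μ=1.7, E[X²]=4.59; II: μ=7.04, E[X²]=52.096; III: μ=5.6, E[X²]=36.96.
E[X] = 0.33·1.7 + 0.26·7.04 + 0.41·5.6 = 4.6874.
E[X²] = 0.33·4.59 + 0.26·52.096 + 0.41·36.96 = 30.2133.
Var(X) = E[X²] − (E[X])² = 30.2133 − 21.9717 = 8.24154.

8.242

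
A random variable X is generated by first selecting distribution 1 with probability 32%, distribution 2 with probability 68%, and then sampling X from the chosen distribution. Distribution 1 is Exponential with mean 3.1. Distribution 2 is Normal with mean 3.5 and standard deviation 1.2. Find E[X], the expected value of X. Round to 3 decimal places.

3.372

Component means — 1: 3.1; 2: 3.5.
E[X] = 0.32·3.1 + 0.68·3.5 = 3.372.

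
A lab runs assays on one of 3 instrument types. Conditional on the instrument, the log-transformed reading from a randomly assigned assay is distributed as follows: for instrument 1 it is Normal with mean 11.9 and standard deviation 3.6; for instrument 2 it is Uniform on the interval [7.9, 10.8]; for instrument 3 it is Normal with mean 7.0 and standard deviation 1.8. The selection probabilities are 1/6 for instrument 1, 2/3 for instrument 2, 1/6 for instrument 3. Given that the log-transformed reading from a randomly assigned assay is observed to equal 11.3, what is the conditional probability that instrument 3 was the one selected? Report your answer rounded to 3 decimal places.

0.105

Likelihoods f(11.3 | ·): 1: 0.109289; 2: 0; 3: 0.0127769.
Posterior ∝ prior × likelihood. Numerator for 3: 0.166667·0.0127769 = 0.00212948.
Normalizing constant: 0.166667·0.109289 + 0.666667·0 + 0.166667·0.0127769 = 0.0203443.
P(3 | observation) = 0.00212948 / 0.0203443 = 0.104672.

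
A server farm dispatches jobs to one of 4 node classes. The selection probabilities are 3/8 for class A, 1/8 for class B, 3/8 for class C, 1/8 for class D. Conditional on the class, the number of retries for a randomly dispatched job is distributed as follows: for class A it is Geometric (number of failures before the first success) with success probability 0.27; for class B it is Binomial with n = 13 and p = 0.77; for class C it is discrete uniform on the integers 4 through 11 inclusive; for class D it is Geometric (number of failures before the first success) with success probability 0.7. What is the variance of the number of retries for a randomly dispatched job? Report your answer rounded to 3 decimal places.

16.142

Per component, A: μ=2.7037, E[X²]=17.3237; B: μ=10.01, E[X²]=102.502; C: μ=7.5, E[X²]=61.5; D: μ=0.428571, E[X²]=0.795918.
E[X] = 0.375·2.7037 + 0.125·10.01 + 0.375·7.5 + 0.125·0.428571 = 5.13121.
E[X²] = 0.375·17.3237 + 0.125·102.502 + 0.375·61.5 + 0.125·0.795918 = 42.4712.
Var(X) = E[X²] − (E[X])² = 42.4712 − 26.3293 = 16.1419.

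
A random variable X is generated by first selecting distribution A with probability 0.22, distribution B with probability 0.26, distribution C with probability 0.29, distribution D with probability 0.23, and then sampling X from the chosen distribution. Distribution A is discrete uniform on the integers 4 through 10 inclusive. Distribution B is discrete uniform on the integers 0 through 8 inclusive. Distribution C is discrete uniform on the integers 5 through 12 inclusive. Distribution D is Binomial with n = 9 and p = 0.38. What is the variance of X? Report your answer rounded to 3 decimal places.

9.199

Per component, A: μ=7, E[X²]=53; B: μ=4, E[X²]=22.6667; C: μ=8.5, E[X²]=77.5; D: μ=3.42, E[X²]=13.8168.
E[X] = 0.22·7 + 0.26·4 + 0.29·8.5 + 0.23·3.42 = 5.8316.
E[X²] = 0.22·53 + 0.26·22.6667 + 0.29·77.5 + 0.23·13.8168 = 43.2062.
Var(X) = E[X²] − (E[X])² = 43.2062 − 34.0076 = 9.19864.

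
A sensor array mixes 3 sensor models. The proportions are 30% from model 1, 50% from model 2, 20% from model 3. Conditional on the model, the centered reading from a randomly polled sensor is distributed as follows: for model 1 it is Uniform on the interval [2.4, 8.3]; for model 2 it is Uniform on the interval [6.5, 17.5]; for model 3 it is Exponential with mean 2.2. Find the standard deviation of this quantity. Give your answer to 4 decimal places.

4.8696

Per component, 1: μ=5.35, E[X²]=31.5233; 2: μ=12, E[X²]=154.083; 3: μ=2.2, E[X²]=9.68.
E[X] = 0.3·5.35 + 0.5·12 + 0.2·2.2 = 8.045.
E[X²] = 0.3·31.5233 + 0.5·154.083 + 0.2·9.68 = 88.4347.
Var(X) = E[X²] − (E[X])² = 88.4347 − 64.722 = 23.7126.
SD(X) = √23.7126 = 4.86956.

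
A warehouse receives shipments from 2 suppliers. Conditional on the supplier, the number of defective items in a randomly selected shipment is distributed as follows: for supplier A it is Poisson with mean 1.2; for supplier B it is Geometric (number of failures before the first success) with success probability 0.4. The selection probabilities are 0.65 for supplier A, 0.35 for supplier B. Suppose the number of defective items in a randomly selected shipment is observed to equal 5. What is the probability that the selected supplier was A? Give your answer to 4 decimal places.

0.2716

Likelihoods P(X=5 | ·): A: 0.00624556; B: 0.031104.
Posterior ∝ prior × likelihood. Numerator for A: 0.65·0.00624556 = 0.00405962.
Normalizing constant: 0.65·0.00624556 + 0.35·0.031104 = 0.014946.
P(A | observation) = 0.00405962 / 0.014946 = 0.271619.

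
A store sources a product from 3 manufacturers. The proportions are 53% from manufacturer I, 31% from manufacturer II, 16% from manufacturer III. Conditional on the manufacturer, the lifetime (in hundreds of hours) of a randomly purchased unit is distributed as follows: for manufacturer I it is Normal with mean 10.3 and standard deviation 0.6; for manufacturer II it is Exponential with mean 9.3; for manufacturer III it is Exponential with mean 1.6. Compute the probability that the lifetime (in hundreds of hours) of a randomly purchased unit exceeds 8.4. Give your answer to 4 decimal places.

0.6561

Conditional on each manufacturer, P(X > 8.4): I: 0.999229; II: 0.40526; III: 0.00524752.
By total probability, P(X > 8.4) = 0.53·0.999229 + 0.31·0.40526 + 0.16·0.00524752 = 0.656062.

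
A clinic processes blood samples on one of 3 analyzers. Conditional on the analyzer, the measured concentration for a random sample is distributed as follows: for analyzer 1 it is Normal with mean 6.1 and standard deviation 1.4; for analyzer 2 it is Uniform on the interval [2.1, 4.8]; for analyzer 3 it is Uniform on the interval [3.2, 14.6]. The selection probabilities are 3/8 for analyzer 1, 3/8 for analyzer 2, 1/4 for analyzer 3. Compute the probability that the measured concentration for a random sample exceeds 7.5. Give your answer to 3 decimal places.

Conditional on each analyzer, P(X > 7.5): 1: 0.158655; 2: 0; 3: 0.622807.
By total probability, P(X > 7.5) = 0.375·0.158655 + 0.375·0 + 0.25·0.622807 = 0.215197.

0.215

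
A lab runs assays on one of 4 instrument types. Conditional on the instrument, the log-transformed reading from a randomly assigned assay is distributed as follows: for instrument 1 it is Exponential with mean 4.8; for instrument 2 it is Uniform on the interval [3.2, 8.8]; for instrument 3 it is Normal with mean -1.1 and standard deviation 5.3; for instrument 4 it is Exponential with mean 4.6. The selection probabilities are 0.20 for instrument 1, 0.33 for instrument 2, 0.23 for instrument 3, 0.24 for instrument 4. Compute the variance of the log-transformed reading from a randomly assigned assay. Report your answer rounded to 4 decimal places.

24.4825

Per component, 1: μ=4.8, E[X²]=46.08; 2: μ=6, E[X²]=38.6133; 3: μ=-1.1, E[X²]=29.3; 4: μ=4.6, E[X²]=42.32.
E[X] = 0.2·4.8 + 0.33·6 + 0.23·-1.1 + 0.24·4.6 = 3.791.
E[X²] = 0.2·46.08 + 0.33·38.6133 + 0.23·29.3 + 0.24·42.32 = 38.8542.
Var(X) = E[X²] − (E[X])² = 38.8542 − 14.3717 = 24.4825.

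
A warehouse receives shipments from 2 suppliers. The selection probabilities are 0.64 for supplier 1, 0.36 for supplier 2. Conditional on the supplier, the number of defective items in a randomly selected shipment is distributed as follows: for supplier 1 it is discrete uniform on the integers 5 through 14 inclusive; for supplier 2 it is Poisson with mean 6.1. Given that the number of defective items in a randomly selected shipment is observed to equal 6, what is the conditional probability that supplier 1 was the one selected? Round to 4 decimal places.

0.5256

Likelihoods P(X=6 | ·): 1: 0.1; 2: 0.160491.
Posterior ∝ prior × likelihood. Numerator for 1: 0.64·0.1 = 0.064.
Normalizing constant: 0.64·0.1 + 0.36·0.160491 = 0.121777.
P(1 | observation) = 0.064 / 0.121777 = 0.525552.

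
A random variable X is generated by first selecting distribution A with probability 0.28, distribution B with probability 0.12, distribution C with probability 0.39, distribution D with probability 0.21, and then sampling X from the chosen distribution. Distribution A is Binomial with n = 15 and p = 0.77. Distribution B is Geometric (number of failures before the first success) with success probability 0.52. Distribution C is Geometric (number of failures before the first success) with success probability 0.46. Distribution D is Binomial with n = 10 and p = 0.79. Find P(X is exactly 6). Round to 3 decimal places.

0.027

Conditional on each component, P(X = 6): A: 0.00187888; B: 0.00635991; C: 0.0114057; D: 0.0992794.
By total probability, P(X = 6) = 0.28·0.00187888 + 0.12·0.00635991 + 0.39·0.0114057 + 0.21·0.0992794 = 0.0265862.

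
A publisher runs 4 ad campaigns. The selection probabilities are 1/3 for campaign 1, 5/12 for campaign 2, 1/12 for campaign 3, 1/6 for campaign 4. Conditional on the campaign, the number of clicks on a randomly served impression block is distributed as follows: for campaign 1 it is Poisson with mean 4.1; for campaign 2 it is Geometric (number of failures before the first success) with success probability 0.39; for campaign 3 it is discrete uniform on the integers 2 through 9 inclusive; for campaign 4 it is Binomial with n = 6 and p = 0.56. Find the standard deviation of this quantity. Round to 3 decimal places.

2.351

Per component, 1: μ=4.1, E[X²]=20.91; 2: μ=1.5641, E[X²]=6.45694; 3: μ=5.5, E[X²]=35.5; 4: μ=3.36, E[X²]=12.768.
E[X] = 0.333333·4.1 + 0.416667·1.5641 + 0.0833333·5.5 + 0.166667·3.36 = 3.03671.
E[X²] = 0.333333·20.91 + 0.416667·6.45694 + 0.0833333·35.5 + 0.166667·12.768 = 14.7467.
Var(X) = E[X²] − (E[X])² = 14.7467 − 9.2216 = 5.52512.
SD(X) = √5.52512 = 2.35056.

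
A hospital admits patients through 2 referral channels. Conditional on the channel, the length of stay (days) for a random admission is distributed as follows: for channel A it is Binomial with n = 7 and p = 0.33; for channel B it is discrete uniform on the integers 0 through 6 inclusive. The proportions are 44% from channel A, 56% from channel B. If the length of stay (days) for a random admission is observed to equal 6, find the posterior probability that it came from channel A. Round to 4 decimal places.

Likelihoods P(X=6 | ·): A: 0.00605698; B: 0.142857.
Posterior ∝ prior × likelihood. Numerator for A: 0.44·0.00605698 = 0.00266507.
Normalizing constant: 0.44·0.00605698 + 0.56·0.142857 = 0.0826651.
P(A | observation) = 0.00266507 / 0.0826651 = 0.0322394.

0.0322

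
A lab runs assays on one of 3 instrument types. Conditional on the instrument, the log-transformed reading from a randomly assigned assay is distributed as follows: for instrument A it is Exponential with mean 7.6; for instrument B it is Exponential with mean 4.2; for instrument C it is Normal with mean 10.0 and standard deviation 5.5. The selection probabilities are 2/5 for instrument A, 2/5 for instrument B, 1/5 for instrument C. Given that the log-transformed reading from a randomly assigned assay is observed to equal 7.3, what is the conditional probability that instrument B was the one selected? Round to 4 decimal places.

Likelihoods f(7.3 | ·): A: 0.0503541; B: 0.0418702; C: 0.0643008.
Posterior ∝ prior × likelihood. Numerator for B: 0.4·0.0418702 = 0.0167481.
Normalizing constant: 0.4·0.0503541 + 0.4·0.0418702 + 0.2·0.0643008 = 0.0497499.
P(B | observation) = 0.0167481 / 0.0497499 = 0.336646.

0.3366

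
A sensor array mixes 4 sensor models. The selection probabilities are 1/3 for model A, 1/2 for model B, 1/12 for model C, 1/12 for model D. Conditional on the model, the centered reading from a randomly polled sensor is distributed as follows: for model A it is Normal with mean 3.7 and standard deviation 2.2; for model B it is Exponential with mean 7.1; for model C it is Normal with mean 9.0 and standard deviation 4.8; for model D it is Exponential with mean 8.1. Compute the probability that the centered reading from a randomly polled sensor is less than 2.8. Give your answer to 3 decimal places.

0.309

Conditional on each model, P(X < 2.8): A: 0.341236; B: 0.325893; C: 0.0982363; D: 0.29226.
By total probability, P(X < 2.8) = 0.333333·0.341236 + 0.5·0.325893 + 0.0833333·0.0982363 + 0.0833333·0.29226 = 0.309233.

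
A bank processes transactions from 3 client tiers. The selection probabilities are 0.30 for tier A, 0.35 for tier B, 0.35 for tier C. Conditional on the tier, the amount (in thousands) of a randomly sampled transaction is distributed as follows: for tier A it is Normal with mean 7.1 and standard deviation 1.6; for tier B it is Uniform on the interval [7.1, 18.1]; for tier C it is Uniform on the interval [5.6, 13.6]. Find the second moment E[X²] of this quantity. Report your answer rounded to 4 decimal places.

For each component E[X²] = Var + (mean)², giving A: 52.97; B: 168.843; C: 97.4933.
Overall E[X²] = 0.3·52.97 + 0.35·168.843 + 0.35·97.4933 = 109.109.

109.1088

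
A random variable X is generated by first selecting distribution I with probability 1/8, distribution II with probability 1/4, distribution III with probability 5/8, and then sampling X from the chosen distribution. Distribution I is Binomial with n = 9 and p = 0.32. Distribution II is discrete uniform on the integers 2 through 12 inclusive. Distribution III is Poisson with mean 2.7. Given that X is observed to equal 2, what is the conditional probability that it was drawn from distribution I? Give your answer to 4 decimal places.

Likelihoods P(X=2 | ·): I: 0.247836; II: 0.0909091; III: 0.244964.
Posterior ∝ prior × likelihood. Numerator for I: 0.125·0.247836 = 0.0309795.
Normalizing constant: 0.125·0.247836 + 0.25·0.0909091 + 0.625·0.244964 = 0.206809.
P(I | observation) = 0.0309795 / 0.206809 = 0.149798.

0.1498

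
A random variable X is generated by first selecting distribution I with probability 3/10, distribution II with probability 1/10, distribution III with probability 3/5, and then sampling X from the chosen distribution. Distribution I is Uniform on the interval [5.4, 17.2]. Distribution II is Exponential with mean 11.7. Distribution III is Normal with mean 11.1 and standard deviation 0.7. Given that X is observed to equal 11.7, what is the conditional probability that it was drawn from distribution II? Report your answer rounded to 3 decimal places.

Likelihoods f(11.7 | ·): I: 0.0847458; II: 0.0314427; III: 0.394707.
Posterior ∝ prior × likelihood. Numerator for II: 0.1·0.0314427 = 0.00314427.
Normalizing constant: 0.3·0.0847458 + 0.1·0.0314427 + 0.6·0.394707 = 0.265392.
P(II | observation) = 0.00314427 / 0.265392 = 0.0118476.

0.012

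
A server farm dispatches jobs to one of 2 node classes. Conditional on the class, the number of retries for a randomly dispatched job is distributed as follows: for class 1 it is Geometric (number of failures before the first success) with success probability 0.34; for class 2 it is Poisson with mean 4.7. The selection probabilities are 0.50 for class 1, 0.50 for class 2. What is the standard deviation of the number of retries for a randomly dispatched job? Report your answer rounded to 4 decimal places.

Per component, 1: μ=1.94118, E[X²]=9.47751; 2: μ=4.7, E[X²]=26.79.
E[X] = 0.5·1.94118 + 0.5·4.7 = 3.32059.
E[X²] = 0.5·9.47751 + 0.5·26.79 = 18.1338.
Var(X) = E[X²] − (E[X])² = 18.1338 − 11.0263 = 7.10745.
SD(X) = √7.10745 = 2.66598.

2.6660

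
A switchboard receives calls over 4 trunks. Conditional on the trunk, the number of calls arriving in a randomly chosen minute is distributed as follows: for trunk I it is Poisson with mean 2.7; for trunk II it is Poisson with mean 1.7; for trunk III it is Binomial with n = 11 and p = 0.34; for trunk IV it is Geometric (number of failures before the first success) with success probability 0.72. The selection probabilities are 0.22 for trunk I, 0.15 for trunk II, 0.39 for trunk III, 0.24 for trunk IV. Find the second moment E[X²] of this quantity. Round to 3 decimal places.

For each component E[X²] = Var + (mean)², giving I: 9.99; II: 4.59; III: 16.456; IV: 0.691358.
Overall E[X²] = 0.22·9.99 + 0.15·4.59 + 0.39·16.456 + 0.24·0.691358 = 9.47007.

9.470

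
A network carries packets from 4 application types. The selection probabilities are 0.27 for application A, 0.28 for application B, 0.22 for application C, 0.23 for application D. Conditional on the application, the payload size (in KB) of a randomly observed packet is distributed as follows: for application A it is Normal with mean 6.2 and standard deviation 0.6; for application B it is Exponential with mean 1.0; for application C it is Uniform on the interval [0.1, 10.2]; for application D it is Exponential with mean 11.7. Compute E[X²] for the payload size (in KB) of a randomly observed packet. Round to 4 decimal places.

For each component E[X²] = Var + (mean)², giving A: 38.8; B: 2; C: 35.0233; D: 273.78.
Overall E[X²] = 0.27·38.8 + 0.28·2 + 0.22·35.0233 + 0.23·273.78 = 81.7105.

81.7105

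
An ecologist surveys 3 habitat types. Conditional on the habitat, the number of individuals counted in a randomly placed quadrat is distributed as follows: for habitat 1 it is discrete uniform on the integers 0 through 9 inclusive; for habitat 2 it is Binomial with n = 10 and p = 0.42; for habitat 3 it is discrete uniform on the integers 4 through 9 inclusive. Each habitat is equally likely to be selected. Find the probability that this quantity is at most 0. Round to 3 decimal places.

0.035

Conditional on each habitat, P(X ≤ 0): 1: 0.1; 2: 0.00430804; 3: 0.
By total probability, P(X ≤ 0) = 0.333333·0.1 + 0.333333·0.00430804 + 0.333333·0 = 0.0347693.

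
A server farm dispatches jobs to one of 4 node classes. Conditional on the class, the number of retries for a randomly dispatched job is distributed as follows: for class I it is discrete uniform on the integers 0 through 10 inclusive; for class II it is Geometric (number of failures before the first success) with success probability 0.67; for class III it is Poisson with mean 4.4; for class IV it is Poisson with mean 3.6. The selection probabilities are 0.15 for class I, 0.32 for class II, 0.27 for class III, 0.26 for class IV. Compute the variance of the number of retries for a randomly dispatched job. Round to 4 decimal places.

7.0930

Per component, I: μ=5, E[X²]=35; II: μ=0.492537, E[X²]=0.977723; III: μ=4.4, E[X²]=23.76; IV: μ=3.6, E[X²]=16.56.
E[X] = 0.15·5 + 0.32·0.492537 + 0.27·4.4 + 0.26·3.6 = 3.03161.
E[X²] = 0.15·35 + 0.32·0.977723 + 0.27·23.76 + 0.26·16.56 = 16.2837.
Var(X) = E[X²] − (E[X])² = 16.2837 − 9.19067 = 7.093.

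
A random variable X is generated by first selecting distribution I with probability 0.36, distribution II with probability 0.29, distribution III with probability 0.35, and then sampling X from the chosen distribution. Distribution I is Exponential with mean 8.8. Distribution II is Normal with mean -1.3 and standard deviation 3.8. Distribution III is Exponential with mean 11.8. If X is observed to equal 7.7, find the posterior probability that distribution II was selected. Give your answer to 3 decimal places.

Likelihoods f(7.7 | ·): I: 0.0473707; II: 0.00635414; III: 0.0441288.
Posterior ∝ prior × likelihood. Numerator for II: 0.29·0.00635414 = 0.0018427.
Normalizing constant: 0.36·0.0473707 + 0.29·0.00635414 + 0.35·0.0441288 = 0.0343412.
P(II | observation) = 0.0018427 / 0.0343412 = 0.0536585.

0.054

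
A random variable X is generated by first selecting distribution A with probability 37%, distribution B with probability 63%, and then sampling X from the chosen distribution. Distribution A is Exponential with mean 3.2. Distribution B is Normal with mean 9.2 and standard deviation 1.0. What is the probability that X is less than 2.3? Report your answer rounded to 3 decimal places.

Conditional on each component, P(X < 2.3): A: 0.512639; B: 2.60014e-12.
By total probability, P(X < 2.3) = 0.37·0.512639 + 0.63·2.60014e-12 = 0.189676.

0.190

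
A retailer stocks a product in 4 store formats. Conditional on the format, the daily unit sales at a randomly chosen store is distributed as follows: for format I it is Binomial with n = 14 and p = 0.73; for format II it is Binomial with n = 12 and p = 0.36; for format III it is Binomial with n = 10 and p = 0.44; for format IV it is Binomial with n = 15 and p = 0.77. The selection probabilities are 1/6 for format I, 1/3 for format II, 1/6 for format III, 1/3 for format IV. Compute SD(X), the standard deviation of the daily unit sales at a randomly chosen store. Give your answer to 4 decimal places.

Per component, I: μ=10.22, E[X²]=107.208; II: μ=4.32, E[X²]=21.4272; III: μ=4.4, E[X²]=21.824; IV: μ=11.55, E[X²]=136.059.
E[X] = 0.166667·10.22 + 0.333333·4.32 + 0.166667·4.4 + 0.333333·11.55 = 7.72667.
E[X²] = 0.166667·107.208 + 0.333333·21.4272 + 0.166667·21.824 + 0.333333·136.059 = 74.0007.
Var(X) = E[X²] − (E[X])² = 74.0007 − 59.7014 = 14.2993.
SD(X) = √14.2993 = 3.78144.

3.7814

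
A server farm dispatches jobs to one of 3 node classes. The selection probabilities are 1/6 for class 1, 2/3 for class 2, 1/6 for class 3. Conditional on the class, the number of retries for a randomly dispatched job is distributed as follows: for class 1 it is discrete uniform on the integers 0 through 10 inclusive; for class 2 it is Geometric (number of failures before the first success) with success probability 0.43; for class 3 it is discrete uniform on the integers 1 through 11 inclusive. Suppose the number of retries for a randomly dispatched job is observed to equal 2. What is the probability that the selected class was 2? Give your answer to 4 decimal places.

0.7545

Likelihoods P(X=2 | ·): 1: 0.0909091; 2: 0.139707; 3: 0.0909091.
Posterior ∝ prior × likelihood. Numerator for 2: 0.666667·0.139707 = 0.093138.
Normalizing constant: 0.166667·0.0909091 + 0.666667·0.139707 + 0.166667·0.0909091 = 0.123441.
P(2 | observation) = 0.093138 / 0.123441 = 0.754514.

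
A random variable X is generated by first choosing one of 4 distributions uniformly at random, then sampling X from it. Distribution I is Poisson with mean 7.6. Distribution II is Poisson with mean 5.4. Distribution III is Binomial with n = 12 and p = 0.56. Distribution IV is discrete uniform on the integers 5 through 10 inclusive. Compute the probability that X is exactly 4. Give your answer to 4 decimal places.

0.0745

Conditional on each component, P(X = 4): I: 0.0695673; II: 0.16002; III: 0.0683878; IV: 0.
By total probability, P(X = 4) = 0.25·0.0695673 + 0.25·0.16002 + 0.25·0.0683878 + 0.25·0 = 0.0744937.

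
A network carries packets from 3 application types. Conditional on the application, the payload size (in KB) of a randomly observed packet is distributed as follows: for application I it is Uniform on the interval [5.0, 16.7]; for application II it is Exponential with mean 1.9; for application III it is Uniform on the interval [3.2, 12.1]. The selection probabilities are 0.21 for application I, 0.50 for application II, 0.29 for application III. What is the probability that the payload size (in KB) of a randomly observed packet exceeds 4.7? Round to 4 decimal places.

0.4933

Conditional on each application, P(X > 4.7): I: 1; II: 0.0842738; III: 0.831461.
By total probability, P(X > 4.7) = 0.21·1 + 0.5·0.0842738 + 0.29·0.831461 = 0.49326.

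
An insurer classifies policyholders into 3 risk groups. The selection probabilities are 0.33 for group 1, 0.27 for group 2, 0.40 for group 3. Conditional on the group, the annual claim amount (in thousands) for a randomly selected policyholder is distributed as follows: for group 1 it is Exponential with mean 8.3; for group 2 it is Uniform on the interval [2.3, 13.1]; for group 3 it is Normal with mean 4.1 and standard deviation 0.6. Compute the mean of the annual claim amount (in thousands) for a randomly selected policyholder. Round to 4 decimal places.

Component means — 1: 8.3; 2: 7.7; 3: 4.1.
E[X] = 0.33·8.3 + 0.27·7.7 + 0.4·4.1 = 6.458.

6.4580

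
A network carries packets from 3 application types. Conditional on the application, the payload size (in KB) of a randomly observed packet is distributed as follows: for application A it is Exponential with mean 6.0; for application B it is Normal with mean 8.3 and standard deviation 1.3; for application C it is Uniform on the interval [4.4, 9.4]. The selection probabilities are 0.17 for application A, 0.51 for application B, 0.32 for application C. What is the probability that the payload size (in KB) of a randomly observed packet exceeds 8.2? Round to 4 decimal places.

Conditional on each application, P(X > 8.2): A: 0.254955; B: 0.530658; C: 0.24.
By total probability, P(X > 8.2) = 0.17·0.254955 + 0.51·0.530658 + 0.32·0.24 = 0.390778.

0.3908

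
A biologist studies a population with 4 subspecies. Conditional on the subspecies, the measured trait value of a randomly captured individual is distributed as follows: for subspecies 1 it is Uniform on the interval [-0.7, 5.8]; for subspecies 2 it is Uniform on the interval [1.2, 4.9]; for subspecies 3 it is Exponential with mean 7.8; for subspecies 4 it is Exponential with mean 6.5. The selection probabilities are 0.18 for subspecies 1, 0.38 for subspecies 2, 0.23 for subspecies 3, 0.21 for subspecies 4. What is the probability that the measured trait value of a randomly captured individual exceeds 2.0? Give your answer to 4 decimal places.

Conditional on each subspecies, P(X > 2.0): 1: 0.584615; 2: 0.783784; 3: 0.773824; 4: 0.735141.
By total probability, P(X > 2.0) = 0.18·0.584615 + 0.38·0.783784 + 0.23·0.773824 + 0.21·0.735141 = 0.735428.

0.7354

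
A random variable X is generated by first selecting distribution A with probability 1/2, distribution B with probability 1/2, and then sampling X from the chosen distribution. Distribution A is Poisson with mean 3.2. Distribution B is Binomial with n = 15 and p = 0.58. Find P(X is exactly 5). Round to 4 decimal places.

Conditional on each component, P(X = 5): A: 0.113979; B: 0.0336657.
By total probability, P(X = 5) = 0.5·0.113979 + 0.5·0.0336657 = 0.0738226.

0.0738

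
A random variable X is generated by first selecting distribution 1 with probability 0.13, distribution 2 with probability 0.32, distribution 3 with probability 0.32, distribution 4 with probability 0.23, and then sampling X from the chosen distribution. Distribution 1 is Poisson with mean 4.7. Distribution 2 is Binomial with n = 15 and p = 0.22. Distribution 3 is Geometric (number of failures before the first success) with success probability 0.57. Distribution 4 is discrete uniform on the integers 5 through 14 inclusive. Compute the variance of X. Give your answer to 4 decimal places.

14.2959

Per component, 1: μ=4.7, E[X²]=26.79; 2: μ=3.3, E[X²]=13.464; 3: μ=0.754386, E[X²]=1.89258; 4: μ=9.5, E[X²]=98.5.
E[X] = 0.13·4.7 + 0.32·3.3 + 0.32·0.754386 + 0.23·9.5 = 4.0934.
E[X²] = 0.13·26.79 + 0.32·13.464 + 0.32·1.89258 + 0.23·98.5 = 31.0518.
Var(X) = E[X²] − (E[X])² = 31.0518 − 16.756 = 14.2959.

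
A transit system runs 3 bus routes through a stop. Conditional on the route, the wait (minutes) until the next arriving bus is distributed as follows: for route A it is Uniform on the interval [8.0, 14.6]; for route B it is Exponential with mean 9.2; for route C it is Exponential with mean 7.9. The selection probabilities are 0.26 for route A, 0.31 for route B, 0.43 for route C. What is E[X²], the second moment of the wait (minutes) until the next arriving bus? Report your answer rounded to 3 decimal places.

140.293

For each component E[X²] = Var + (mean)², giving A: 131.32; B: 169.28; C: 124.82.
Overall E[X²] = 0.26·131.32 + 0.31·169.28 + 0.43·124.82 = 140.293.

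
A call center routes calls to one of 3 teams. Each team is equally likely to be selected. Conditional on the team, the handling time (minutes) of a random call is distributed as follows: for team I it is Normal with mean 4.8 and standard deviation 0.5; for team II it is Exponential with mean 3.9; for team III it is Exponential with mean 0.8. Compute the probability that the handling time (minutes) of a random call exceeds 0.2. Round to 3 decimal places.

Conditional on each team, P(X > 0.2): I: 1; II: 0.950011; III: 0.778801.
By total probability, P(X > 0.2) = 0.333333·1 + 0.333333·0.950011 + 0.333333·0.778801 = 0.909604.

0.910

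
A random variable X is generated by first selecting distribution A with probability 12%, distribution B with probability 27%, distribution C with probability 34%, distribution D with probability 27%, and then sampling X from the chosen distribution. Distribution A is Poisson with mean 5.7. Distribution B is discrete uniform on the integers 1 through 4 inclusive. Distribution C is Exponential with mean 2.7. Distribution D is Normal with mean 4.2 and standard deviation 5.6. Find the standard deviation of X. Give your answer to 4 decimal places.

3.6277

Per component, A: μ=5.7, E[X²]=38.19; B: μ=2.5, E[X²]=7.5; C: μ=2.7, E[X²]=14.58; D: μ=4.2, E[X²]=49.
E[X] = 0.12·5.7 + 0.27·2.5 + 0.34·2.7 + 0.27·4.2 = 3.411.
E[X²] = 0.12·38.19 + 0.27·7.5 + 0.34·14.58 + 0.27·49 = 24.795.
Var(X) = E[X²] − (E[X])² = 24.795 − 11.6349 = 13.1601.
SD(X) = √13.1601 = 3.62768.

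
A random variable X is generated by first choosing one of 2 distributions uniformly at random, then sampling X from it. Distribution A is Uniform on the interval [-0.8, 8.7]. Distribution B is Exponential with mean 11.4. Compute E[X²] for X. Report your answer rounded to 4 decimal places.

For each component E[X²] = Var + (mean)², giving A: 23.1233; B: 259.92.
Overall E[X²] = 0.5·23.1233 + 0.5·259.92 = 141.522.

141.5217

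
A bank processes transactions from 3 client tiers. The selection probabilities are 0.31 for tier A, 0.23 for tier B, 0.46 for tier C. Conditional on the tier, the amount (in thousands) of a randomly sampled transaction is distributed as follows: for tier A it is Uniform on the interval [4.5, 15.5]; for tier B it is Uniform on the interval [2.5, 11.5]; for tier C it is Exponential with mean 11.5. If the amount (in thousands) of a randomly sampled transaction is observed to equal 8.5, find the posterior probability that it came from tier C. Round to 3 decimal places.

0.262

Likelihoods f(8.5 | ·): A: 0.0909091; B: 0.111111; C: 0.0415243.
Posterior ∝ prior × likelihood. Numerator for C: 0.46·0.0415243 = 0.0191012.
Normalizing constant: 0.31·0.0909091 + 0.23·0.111111 + 0.46·0.0415243 = 0.0728385.
P(C | observation) = 0.0191012 / 0.0728385 = 0.26224.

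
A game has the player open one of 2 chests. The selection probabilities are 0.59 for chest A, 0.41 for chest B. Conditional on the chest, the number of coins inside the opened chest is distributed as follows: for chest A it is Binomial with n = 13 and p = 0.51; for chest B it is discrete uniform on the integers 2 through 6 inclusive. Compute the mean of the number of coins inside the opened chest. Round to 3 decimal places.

Component means — A: 6.63; B: 4.
E[X] = 0.59·6.63 + 0.41·4 = 5.5517.

5.552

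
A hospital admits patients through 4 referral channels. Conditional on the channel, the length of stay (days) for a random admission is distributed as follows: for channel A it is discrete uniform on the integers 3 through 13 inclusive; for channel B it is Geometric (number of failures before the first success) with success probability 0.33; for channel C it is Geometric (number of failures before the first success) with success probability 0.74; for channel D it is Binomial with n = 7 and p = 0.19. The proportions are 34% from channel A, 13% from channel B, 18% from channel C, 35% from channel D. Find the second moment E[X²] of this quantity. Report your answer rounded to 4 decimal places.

27.5995

For each component E[X²] = Var + (mean)², giving A: 74; B: 10.2746; C: 0.598247; D: 2.8462.
Overall E[X²] = 0.34·74 + 0.13·10.2746 + 0.18·0.598247 + 0.35·2.8462 = 27.5995.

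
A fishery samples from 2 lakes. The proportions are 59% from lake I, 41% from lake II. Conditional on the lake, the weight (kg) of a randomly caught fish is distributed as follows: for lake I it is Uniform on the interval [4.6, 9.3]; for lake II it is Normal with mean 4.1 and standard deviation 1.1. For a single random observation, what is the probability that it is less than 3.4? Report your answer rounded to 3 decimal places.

Conditional on each lake, P(X < 3.4): I: 0; II: 0.26227.
By total probability, P(X < 3.4) = 0.59·0 + 0.41·0.26227 = 0.107531.

0.108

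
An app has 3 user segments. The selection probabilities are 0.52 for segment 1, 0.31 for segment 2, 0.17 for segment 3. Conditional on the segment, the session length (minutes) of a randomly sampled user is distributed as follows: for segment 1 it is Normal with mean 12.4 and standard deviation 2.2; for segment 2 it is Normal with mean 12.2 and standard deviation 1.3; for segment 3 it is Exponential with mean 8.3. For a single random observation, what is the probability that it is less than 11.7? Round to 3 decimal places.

Conditional on each segment, P(X < 11.7): 1: 0.375174; 2: 0.350261; 3: 0.755768.
By total probability, P(X < 11.7) = 0.52·0.375174 + 0.31·0.350261 + 0.17·0.755768 = 0.432152.

0.432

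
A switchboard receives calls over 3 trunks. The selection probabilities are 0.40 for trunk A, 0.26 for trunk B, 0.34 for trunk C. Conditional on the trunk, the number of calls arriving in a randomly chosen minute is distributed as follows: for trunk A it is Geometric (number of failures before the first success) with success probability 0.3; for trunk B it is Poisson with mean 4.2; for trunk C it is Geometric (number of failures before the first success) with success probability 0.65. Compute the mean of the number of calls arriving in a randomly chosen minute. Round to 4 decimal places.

2.2084

Component means — A: 2.33333; B: 4.2; C: 0.538462.
E[X] = 0.4·2.33333 + 0.26·4.2 + 0.34·0.538462 = 2.20841.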